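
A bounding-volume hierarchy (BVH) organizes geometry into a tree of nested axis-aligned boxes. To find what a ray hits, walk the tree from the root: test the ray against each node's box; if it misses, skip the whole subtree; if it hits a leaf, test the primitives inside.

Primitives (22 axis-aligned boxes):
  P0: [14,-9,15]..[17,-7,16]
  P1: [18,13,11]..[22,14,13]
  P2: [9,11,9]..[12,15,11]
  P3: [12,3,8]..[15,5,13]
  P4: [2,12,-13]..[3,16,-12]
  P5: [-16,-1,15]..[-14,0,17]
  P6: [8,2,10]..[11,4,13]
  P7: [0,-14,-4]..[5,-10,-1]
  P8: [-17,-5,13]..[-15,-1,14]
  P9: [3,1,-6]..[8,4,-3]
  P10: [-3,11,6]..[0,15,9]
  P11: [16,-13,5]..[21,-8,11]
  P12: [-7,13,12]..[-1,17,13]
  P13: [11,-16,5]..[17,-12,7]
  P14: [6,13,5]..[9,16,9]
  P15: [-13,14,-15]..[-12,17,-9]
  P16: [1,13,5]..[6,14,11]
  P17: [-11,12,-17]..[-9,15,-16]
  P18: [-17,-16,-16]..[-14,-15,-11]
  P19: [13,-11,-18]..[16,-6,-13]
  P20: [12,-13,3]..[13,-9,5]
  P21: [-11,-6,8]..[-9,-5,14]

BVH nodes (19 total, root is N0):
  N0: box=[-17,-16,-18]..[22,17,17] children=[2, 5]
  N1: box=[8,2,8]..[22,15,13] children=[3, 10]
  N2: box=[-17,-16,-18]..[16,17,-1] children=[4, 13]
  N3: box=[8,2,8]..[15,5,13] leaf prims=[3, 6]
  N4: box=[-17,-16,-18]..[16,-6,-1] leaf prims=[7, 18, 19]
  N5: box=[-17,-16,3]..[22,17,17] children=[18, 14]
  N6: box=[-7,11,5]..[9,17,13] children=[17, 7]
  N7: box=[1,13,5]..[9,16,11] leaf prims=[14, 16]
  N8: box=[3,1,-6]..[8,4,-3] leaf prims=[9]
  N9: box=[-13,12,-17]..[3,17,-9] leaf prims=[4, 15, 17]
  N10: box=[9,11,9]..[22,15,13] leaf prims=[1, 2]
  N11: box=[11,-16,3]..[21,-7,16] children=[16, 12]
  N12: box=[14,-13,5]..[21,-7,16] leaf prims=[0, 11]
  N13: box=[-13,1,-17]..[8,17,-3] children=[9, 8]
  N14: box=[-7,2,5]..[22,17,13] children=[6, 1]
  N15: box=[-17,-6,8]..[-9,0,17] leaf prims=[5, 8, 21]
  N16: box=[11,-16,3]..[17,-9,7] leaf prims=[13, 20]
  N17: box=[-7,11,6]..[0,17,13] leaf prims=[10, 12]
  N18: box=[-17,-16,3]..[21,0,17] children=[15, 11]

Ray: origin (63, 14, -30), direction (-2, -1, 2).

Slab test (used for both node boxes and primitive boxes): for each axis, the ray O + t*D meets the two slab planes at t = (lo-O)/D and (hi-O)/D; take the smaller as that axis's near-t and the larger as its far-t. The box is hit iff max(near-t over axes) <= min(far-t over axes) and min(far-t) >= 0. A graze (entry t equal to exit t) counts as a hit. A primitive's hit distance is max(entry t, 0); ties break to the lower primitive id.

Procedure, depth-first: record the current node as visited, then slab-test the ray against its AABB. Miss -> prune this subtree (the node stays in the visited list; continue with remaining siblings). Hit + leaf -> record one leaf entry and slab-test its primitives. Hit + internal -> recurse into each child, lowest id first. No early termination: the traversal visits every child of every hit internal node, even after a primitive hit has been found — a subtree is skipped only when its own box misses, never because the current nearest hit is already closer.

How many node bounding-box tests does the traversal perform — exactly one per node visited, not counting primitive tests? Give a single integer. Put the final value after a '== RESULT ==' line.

Traverse from the root:
N0 x:[41/2,40] y:[-3,30] z:[6,47/2] -> hit [41/2,47/2], descend [2, 5]
  N2 x:[47/2,40] y:[-3,30] z:[6,29/2] -> miss, prune
  N5 x:[41/2,40] y:[-3,30] z:[33/2,47/2] -> hit [41/2,47/2], descend [14, 18]
    N14 x:[41/2,35] y:[-3,12] z:[35/2,43/2] -> miss, prune
    N18 x:[21,40] y:[14,30] z:[33/2,47/2] -> hit [21,47/2], descend [11, 15]
      N11 x:[21,26] y:[21,30] z:[33/2,23] -> hit [21,23], descend [12, 16]
        N12 x:[21,49/2] y:[21,27] z:[35/2,23] -> hit [21,23] leaf, test {P0@t=23, P11(miss)}
        N16 x:[23,26] y:[23,30] z:[33/2,37/2] -> miss, prune
      N15 x:[36,40] y:[14,20] z:[19,47/2] -> miss, prune

order=[0, 2, 5, 14, 18, 11, 12, 16, 15]  |boxes|=9  |leaves|=1  hit=P0

== RESULT ==
9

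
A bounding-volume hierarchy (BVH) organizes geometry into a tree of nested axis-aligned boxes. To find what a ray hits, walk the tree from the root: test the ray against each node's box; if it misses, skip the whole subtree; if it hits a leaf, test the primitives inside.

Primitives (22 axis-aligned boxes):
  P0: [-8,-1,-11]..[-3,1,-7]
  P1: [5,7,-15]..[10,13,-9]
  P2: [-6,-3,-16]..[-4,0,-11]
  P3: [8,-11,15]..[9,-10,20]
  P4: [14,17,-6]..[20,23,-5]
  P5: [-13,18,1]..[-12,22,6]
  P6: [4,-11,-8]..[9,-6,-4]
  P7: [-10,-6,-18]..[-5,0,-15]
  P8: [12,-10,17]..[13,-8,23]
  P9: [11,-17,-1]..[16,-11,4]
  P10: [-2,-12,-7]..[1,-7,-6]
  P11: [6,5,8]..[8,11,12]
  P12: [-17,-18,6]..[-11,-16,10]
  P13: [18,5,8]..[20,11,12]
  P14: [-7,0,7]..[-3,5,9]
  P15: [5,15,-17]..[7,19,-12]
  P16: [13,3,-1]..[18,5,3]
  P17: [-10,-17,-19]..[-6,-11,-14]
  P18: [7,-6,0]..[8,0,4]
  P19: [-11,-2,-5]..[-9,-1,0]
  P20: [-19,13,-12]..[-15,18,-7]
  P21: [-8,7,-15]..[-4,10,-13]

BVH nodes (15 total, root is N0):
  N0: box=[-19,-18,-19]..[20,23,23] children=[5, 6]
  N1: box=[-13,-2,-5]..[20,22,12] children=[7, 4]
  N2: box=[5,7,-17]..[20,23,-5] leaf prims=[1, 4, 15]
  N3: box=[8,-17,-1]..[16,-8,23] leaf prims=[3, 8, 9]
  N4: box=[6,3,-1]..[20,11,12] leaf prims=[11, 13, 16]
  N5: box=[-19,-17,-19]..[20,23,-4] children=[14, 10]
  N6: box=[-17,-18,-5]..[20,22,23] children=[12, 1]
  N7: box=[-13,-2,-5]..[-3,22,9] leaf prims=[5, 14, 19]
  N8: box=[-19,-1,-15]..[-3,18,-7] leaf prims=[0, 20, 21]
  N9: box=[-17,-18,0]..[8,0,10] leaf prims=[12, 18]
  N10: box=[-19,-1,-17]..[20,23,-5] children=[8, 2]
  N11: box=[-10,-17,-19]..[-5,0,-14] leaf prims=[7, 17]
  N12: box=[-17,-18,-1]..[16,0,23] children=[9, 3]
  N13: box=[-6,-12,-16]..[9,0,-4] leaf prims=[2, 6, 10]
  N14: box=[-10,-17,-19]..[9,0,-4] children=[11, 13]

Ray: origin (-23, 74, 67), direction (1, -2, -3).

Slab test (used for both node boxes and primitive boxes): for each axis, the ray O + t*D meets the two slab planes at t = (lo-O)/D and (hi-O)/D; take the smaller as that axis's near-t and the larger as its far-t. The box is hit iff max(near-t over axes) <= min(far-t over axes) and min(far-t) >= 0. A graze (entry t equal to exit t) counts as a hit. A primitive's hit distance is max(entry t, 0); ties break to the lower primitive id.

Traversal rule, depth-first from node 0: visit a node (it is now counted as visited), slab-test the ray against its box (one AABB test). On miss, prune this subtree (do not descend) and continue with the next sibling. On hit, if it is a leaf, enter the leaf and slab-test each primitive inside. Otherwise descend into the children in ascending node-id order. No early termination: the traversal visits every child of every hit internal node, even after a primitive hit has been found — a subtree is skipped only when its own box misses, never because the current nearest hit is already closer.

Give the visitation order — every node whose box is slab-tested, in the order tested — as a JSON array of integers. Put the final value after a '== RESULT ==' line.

Walk:
N0 x:[4,43] y:[51/2,46] z:[44/3,86/3] -> hit [51/2,86/3], descend [5, 6]
  N5 x:[4,43] y:[51/2,91/2] z:[71/3,86/3] -> hit [51/2,86/3], descend [10, 14]
    N10 x:[4,43] y:[51/2,75/2] z:[24,28] -> hit [51/2,28], descend [2, 8]
      N2 x:[28,43] y:[51/2,67/2] z:[24,28] -> hit [28,28] leaf, test {P1(miss), P4(miss), P15@t=28}
      N8 x:[4,20] y:[28,75/2] z:[74/3,82/3] -> miss, prune
    N14 x:[13,32] y:[37,91/2] z:[71/3,86/3] -> miss, prune
  N6 x:[6,43] y:[26,46] z:[44/3,24] -> miss, prune

order=[0, 5, 10, 2, 8, 14, 6]  |boxes|=7  |leaves|=1  hit=P15

== RESULT ==
[0, 5, 10, 2, 8, 14, 6]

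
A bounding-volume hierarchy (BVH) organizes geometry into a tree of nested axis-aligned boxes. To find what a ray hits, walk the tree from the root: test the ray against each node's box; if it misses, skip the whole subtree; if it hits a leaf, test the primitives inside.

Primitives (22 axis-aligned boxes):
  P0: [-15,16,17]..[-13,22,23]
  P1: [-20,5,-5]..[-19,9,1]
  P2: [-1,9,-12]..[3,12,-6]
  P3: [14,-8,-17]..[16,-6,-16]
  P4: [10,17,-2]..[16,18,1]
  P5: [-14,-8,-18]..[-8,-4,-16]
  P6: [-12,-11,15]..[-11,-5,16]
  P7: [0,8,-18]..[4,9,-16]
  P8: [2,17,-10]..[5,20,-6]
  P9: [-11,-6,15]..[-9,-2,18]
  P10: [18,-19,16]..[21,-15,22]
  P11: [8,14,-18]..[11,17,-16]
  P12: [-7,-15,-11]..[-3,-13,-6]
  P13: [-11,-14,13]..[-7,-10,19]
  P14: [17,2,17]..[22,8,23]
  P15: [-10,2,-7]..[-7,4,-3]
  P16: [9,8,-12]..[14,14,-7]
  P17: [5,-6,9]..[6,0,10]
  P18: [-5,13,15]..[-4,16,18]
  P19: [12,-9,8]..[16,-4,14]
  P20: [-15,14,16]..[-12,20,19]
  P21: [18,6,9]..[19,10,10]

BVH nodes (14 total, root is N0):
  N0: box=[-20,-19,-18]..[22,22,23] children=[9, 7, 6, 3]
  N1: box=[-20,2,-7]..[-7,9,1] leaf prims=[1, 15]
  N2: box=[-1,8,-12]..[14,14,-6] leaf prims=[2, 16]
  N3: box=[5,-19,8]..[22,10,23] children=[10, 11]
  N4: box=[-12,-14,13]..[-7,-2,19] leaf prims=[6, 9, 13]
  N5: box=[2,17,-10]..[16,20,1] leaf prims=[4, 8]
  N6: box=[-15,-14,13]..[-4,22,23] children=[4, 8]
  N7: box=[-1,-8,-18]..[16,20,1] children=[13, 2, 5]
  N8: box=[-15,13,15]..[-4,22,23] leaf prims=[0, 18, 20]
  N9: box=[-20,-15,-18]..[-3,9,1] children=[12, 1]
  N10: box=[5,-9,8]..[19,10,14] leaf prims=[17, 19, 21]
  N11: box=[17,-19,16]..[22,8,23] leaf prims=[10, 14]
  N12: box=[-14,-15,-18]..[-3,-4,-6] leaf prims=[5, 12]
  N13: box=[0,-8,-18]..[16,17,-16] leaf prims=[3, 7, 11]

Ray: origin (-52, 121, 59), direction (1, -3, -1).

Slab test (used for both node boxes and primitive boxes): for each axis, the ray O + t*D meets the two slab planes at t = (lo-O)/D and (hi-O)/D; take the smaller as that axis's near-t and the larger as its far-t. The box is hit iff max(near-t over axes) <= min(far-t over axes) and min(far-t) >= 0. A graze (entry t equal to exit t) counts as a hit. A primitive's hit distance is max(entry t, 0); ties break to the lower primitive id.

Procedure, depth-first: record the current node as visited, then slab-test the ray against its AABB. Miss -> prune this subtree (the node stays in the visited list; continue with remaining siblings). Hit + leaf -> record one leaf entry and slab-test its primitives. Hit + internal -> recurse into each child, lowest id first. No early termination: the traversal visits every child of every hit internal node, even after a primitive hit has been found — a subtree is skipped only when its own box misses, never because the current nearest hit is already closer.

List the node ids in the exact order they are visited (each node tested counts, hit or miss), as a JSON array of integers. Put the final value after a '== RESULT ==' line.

Trace the traversal:
N0 x:[32,74] y:[33,140/3] z:[36,77] -> hit [36,140/3], descend [3, 6, 7, 9]
  N3 x:[57,74] y:[37,140/3] z:[36,51] -> miss, prune
  N6 x:[37,48] y:[33,45] z:[36,46] -> hit [37,45], descend [4, 8]
    N4 x:[40,45] y:[41,45] z:[40,46] -> hit [41,45] leaf, test {P6(miss), P9@t=41, P13@t=131/3}
    N8 x:[37,48] y:[33,36] z:[36,44] -> miss, prune
  N7 x:[51,68] y:[101/3,43] z:[58,77] -> miss, prune
  N9 x:[32,49] y:[112/3,136/3] z:[58,77] -> miss, prune

7 AABB tests over nodes [0, 3, 6, 4, 8, 7, 9]; 1 leaf entered; closest P9.

== RESULT ==
[0, 3, 6, 4, 8, 7, 9]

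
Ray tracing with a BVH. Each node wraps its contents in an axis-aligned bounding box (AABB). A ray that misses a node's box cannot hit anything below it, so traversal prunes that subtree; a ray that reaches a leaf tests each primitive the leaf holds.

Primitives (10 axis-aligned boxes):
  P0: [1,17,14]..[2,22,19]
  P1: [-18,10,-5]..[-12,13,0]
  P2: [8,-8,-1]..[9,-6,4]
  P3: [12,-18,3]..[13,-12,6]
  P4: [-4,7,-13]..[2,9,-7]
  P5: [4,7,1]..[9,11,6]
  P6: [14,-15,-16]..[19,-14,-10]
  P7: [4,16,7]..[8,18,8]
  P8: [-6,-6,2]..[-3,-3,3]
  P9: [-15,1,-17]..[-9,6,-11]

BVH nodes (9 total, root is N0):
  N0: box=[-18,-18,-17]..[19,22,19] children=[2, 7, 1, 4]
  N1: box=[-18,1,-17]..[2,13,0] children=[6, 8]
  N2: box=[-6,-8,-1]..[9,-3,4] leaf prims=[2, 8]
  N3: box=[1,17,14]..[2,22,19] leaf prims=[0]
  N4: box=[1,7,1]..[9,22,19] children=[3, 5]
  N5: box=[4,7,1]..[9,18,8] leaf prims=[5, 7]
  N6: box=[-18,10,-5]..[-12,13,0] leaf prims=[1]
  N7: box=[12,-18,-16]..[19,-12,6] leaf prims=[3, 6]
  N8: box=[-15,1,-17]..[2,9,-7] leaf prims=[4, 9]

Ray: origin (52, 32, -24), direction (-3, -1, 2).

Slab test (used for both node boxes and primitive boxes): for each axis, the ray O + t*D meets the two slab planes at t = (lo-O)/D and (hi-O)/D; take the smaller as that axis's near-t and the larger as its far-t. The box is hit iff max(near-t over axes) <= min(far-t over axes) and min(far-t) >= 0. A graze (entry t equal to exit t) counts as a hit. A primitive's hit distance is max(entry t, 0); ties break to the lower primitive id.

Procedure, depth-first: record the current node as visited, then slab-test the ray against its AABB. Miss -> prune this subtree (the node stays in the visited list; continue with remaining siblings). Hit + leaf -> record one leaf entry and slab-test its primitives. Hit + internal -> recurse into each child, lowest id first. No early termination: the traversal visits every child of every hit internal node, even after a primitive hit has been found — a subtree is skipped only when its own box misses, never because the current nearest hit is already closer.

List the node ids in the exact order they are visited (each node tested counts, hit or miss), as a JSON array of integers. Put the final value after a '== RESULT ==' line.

Trace the traversal:
N0 x:[11,70/3] y:[10,50] z:[7/2,43/2] -> hit [11,43/2], descend [1, 2, 4, 7]
  N1 x:[50/3,70/3] y:[19,31] z:[7/2,12] -> miss, prune
  N2 x:[43/3,58/3] y:[35,40] z:[23/2,14] -> miss, prune
  N4 x:[43/3,17] y:[10,25] z:[25/2,43/2] -> hit [43/3,17], descend [3, 5]
    N3 x:[50/3,17] y:[10,15] z:[19,43/2] -> miss, prune
    N5 x:[43/3,16] y:[14,25] z:[25/2,16] -> hit [43/3,16] leaf, test {P5(miss), P7@t=31/2}
  N7 x:[11,40/3] y:[44,50] z:[4,15] -> miss, prune

order=[0, 1, 2, 4, 3, 5, 7]  |boxes|=7  |leaves|=1  hit=P7

== RESULT ==
[0, 1, 2, 4, 3, 5, 7]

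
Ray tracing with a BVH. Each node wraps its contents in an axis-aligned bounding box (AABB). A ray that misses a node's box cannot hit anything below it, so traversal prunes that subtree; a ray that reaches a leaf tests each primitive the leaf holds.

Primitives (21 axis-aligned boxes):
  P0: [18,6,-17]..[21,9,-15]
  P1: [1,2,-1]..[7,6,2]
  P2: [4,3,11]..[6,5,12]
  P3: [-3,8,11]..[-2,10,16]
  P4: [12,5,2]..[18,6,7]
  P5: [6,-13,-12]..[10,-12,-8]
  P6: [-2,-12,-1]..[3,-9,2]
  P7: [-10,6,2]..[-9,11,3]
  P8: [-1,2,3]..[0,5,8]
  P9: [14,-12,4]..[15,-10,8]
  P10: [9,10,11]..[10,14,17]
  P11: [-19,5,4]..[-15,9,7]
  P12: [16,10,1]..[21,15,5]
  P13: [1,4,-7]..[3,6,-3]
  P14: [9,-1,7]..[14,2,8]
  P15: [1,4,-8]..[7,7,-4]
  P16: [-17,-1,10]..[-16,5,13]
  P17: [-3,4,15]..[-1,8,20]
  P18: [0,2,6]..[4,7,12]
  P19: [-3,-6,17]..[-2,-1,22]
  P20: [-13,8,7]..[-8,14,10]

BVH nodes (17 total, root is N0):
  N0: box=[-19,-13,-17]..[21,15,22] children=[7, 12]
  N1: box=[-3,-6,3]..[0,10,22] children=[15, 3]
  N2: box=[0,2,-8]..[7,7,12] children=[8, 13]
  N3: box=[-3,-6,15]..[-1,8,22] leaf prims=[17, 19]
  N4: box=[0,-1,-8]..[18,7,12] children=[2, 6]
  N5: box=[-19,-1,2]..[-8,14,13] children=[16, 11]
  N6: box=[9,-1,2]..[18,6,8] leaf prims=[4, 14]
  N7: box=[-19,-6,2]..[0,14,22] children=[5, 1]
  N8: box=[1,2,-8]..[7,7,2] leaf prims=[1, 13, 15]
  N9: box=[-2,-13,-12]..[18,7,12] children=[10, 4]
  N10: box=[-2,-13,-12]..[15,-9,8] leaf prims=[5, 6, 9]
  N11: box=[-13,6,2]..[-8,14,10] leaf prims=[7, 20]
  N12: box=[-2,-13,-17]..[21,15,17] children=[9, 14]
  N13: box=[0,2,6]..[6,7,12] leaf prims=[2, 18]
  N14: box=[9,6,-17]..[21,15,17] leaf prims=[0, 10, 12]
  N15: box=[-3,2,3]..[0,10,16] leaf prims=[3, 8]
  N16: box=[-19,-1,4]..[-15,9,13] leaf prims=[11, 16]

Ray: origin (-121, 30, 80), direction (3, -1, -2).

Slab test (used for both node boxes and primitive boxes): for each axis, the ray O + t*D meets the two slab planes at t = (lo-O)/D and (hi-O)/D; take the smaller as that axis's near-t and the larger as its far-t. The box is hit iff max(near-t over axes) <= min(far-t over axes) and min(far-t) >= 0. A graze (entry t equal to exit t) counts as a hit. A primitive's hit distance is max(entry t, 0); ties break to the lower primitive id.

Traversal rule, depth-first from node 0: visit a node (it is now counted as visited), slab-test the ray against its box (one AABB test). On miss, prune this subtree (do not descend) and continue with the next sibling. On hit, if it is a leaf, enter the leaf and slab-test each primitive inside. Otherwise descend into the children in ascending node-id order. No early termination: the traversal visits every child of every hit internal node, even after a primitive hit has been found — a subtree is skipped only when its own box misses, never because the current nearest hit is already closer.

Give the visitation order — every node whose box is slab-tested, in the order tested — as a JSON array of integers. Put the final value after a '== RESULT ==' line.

Traverse from the root:
N0 x:[34,142/3] y:[15,43] z:[29,97/2] -> hit [34,43], descend [7, 12]
  N7 x:[34,121/3] y:[16,36] z:[29,39] -> hit [34,36], descend [1, 5]
    N1 x:[118/3,121/3] y:[20,36] z:[29,77/2] -> miss, prune
    N5 x:[34,113/3] y:[16,31] z:[67/2,39] -> miss, prune
  N12 x:[119/3,142/3] y:[15,43] z:[63/2,97/2] -> hit [119/3,43], descend [9, 14]
    N9 x:[119/3,139/3] y:[23,43] z:[34,46] -> hit [119/3,43], descend [4, 10]
      N4 x:[121/3,139/3] y:[23,31] z:[34,44] -> miss, prune
      N10 x:[119/3,136/3] y:[39,43] z:[36,46] -> hit [119/3,43] leaf, test {P5(miss), P6@t=119/3, P9(miss)}
    N14 x:[130/3,142/3] y:[15,24] z:[63/2,97/2] -> miss, prune

9 AABB tests over nodes [0, 7, 1, 5, 12, 9, 4, 10, 14]; 1 leaf entered; closest P6.

== RESULT ==
[0, 7, 1, 5, 12, 9, 4, 10, 14]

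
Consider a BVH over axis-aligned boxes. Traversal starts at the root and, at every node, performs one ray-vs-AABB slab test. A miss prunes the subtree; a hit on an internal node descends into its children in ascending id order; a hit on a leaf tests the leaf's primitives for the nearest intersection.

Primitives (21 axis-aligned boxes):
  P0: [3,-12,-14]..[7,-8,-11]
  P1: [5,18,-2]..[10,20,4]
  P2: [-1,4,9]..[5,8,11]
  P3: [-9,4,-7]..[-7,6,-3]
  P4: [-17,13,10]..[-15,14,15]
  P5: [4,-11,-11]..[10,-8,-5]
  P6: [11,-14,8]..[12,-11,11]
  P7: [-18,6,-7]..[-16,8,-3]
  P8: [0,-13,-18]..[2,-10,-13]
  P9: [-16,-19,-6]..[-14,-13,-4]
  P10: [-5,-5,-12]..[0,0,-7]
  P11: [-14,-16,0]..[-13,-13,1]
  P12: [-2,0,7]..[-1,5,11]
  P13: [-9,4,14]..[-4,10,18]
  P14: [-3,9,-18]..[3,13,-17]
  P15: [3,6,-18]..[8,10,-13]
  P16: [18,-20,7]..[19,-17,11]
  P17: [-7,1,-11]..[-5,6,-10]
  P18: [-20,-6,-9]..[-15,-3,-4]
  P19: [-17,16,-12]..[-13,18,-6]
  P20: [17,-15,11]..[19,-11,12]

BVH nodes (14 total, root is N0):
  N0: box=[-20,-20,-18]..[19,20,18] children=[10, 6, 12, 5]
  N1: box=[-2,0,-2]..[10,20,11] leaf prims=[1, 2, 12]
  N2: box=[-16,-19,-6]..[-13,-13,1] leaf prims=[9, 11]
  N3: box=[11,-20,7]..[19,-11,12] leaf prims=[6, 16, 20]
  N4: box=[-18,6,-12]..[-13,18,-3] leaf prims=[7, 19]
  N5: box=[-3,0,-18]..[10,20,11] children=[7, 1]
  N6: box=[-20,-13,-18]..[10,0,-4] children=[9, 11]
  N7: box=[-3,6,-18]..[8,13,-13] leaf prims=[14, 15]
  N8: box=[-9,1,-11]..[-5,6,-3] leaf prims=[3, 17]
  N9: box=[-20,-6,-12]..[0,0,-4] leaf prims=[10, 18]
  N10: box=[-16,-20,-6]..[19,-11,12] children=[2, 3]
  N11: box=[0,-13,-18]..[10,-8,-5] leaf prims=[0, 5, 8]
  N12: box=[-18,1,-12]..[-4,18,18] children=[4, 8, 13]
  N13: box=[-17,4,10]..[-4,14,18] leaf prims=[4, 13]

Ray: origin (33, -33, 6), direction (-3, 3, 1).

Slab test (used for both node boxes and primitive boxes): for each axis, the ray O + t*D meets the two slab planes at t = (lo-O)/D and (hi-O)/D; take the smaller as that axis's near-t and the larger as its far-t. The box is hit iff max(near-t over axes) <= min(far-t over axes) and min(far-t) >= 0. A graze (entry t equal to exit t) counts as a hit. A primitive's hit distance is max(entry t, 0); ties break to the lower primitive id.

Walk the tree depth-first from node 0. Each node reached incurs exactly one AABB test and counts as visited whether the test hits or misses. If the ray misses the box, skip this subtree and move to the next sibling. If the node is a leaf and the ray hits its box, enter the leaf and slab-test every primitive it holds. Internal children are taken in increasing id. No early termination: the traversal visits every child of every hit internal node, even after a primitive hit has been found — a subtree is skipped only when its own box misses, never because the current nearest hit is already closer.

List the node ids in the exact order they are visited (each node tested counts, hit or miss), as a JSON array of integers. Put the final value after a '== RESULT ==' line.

Trace the traversal:
N0 x:[14/3,53/3] y:[13/3,53/3] z:[-24,12] -> hit [14/3,12], descend [5, 6, 10, 12]
  N5 x:[23/3,12] y:[11,53/3] z:[-24,5] -> miss, prune
  N6 x:[23/3,53/3] y:[20/3,11] z:[-24,-10] -> miss, prune
  N10 x:[14/3,49/3] y:[13/3,22/3] z:[-12,6] -> hit [14/3,6], descend [2, 3]
    N2 x:[46/3,49/3] y:[14/3,20/3] z:[-12,-5] -> miss, prune
    N3 x:[14/3,22/3] y:[13/3,22/3] z:[1,6] -> hit [14/3,6] leaf, test {P6(miss), P16@t=14/3, P20(miss)}
  N12 x:[37/3,17] y:[34/3,17] z:[-18,12] -> miss, prune

Summary -> nodes [0, 5, 6, 10, 2, 3, 12]; box-tests=7; leaf-entries=1; first=P16

== RESULT ==
[0, 5, 6, 10, 2, 3, 12]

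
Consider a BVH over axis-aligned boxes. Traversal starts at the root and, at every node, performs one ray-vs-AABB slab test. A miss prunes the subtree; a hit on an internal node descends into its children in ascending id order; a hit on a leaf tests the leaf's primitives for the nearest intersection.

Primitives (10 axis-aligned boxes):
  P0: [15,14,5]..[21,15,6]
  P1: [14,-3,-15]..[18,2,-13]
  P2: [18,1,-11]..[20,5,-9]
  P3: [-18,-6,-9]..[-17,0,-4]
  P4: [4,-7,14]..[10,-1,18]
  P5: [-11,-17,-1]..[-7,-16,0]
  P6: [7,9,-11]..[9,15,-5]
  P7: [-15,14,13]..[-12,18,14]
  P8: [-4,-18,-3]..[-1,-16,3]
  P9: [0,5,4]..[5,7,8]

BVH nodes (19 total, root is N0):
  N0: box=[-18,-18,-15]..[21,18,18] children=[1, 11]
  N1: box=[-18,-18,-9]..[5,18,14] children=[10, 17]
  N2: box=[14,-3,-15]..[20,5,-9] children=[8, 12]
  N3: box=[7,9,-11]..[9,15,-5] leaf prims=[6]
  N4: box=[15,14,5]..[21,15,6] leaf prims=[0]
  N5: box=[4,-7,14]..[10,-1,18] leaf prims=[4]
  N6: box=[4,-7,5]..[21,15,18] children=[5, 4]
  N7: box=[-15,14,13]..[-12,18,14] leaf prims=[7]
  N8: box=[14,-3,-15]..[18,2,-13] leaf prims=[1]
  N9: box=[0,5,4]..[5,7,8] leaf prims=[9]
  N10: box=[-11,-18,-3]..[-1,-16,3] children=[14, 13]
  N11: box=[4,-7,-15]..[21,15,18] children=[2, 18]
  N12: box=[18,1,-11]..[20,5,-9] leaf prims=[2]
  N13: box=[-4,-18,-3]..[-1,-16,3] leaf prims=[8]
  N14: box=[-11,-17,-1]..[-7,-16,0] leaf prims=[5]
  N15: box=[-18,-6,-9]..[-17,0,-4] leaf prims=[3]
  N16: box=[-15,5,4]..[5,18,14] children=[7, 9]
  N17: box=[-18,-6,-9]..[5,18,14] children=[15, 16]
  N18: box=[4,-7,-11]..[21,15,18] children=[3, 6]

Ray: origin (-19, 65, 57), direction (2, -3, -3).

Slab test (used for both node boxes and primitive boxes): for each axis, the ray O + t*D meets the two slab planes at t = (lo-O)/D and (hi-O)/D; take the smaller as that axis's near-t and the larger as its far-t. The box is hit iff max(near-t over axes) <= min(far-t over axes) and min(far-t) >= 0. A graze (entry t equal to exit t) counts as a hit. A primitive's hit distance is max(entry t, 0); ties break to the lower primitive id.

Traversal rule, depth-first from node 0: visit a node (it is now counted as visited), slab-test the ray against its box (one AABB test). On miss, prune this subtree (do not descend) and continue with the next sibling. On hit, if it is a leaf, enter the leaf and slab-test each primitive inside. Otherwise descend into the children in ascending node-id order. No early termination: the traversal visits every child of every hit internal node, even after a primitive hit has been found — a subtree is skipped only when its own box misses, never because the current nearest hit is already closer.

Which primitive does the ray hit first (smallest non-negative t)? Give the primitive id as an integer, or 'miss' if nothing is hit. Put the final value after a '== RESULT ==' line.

Traverse from the root:
N0 x:[1/2,20] y:[47/3,83/3] z:[13,24] -> hit [47/3,20], descend [1, 11]
  N1 x:[1/2,12] y:[47/3,83/3] z:[43/3,22] -> miss, prune
  N11 x:[23/2,20] y:[50/3,24] z:[13,24] -> hit [50/3,20], descend [2, 18]
    N2 x:[33/2,39/2] y:[20,68/3] z:[22,24] -> miss, prune
    N18 x:[23/2,20] y:[50/3,24] z:[13,68/3] -> hit [50/3,20], descend [3, 6]
      N3 x:[13,14] y:[50/3,56/3] z:[62/3,68/3] -> miss, prune
      N6 x:[23/2,20] y:[50/3,24] z:[13,52/3] -> hit [50/3,52/3], descend [4, 5]
        N4 x:[17,20] y:[50/3,17] z:[17,52/3] -> hit [17,17] leaf, test {P0@t=17}
        N5 x:[23/2,29/2] y:[22,24] z:[13,43/3] -> miss, prune

Summary -> nodes [0, 1, 11, 2, 18, 3, 6, 4, 5]; box-tests=9; leaf-entries=1; first=P0

== RESULT ==
0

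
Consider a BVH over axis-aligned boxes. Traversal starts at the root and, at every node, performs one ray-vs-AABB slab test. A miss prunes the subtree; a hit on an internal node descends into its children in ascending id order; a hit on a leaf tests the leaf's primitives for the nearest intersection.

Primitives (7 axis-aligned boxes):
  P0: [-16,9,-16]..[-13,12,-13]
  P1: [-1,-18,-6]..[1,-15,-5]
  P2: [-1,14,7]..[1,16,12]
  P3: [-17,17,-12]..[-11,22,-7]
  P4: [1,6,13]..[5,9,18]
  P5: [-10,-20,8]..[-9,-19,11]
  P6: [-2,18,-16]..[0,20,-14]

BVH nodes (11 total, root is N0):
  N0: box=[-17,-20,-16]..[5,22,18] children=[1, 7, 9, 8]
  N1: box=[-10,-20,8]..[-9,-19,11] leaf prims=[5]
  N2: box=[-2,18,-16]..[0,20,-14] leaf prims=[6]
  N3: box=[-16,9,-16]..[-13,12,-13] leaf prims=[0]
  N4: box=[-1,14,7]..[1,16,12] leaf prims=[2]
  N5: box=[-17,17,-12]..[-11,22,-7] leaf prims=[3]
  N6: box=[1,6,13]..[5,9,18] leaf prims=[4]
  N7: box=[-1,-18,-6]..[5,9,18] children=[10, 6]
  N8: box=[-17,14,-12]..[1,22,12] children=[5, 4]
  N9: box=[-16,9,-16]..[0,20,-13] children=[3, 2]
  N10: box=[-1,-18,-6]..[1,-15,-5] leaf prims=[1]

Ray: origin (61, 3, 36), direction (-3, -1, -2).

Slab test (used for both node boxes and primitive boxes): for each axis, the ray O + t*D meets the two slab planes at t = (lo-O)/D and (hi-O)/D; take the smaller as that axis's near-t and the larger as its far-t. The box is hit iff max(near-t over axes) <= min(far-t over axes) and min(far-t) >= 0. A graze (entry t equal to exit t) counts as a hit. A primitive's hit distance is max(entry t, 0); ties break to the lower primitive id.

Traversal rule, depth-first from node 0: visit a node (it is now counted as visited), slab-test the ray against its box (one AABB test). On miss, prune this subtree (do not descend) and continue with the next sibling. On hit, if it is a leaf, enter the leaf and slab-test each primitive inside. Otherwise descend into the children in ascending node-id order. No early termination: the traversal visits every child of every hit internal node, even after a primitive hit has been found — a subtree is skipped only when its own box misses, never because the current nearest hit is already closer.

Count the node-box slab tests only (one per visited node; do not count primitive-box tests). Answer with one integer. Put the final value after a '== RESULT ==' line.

Traverse from the root:
N0 x:[56/3,26] y:[-19,23] z:[9,26] -> hit [56/3,23], descend [1, 7, 8, 9]
  N1 x:[70/3,71/3] y:[22,23] z:[25/2,14] -> miss, prune
  N7 x:[56/3,62/3] y:[-6,21] z:[9,21] -> hit [56/3,62/3], descend [6, 10]
    N6 x:[56/3,20] y:[-6,-3] z:[9,23/2] -> miss, prune
    N10 x:[20,62/3] y:[18,21] z:[41/2,21] -> hit [41/2,62/3] leaf, test {P1@t=41/2}
  N8 x:[20,26] y:[-19,-11] z:[12,24] -> miss, prune
  N9 x:[61/3,77/3] y:[-17,-6] z:[49/2,26] -> miss, prune

order=[0, 1, 7, 6, 10, 8, 9]  |boxes|=7  |leaves|=1  hit=P1

== RESULT ==
7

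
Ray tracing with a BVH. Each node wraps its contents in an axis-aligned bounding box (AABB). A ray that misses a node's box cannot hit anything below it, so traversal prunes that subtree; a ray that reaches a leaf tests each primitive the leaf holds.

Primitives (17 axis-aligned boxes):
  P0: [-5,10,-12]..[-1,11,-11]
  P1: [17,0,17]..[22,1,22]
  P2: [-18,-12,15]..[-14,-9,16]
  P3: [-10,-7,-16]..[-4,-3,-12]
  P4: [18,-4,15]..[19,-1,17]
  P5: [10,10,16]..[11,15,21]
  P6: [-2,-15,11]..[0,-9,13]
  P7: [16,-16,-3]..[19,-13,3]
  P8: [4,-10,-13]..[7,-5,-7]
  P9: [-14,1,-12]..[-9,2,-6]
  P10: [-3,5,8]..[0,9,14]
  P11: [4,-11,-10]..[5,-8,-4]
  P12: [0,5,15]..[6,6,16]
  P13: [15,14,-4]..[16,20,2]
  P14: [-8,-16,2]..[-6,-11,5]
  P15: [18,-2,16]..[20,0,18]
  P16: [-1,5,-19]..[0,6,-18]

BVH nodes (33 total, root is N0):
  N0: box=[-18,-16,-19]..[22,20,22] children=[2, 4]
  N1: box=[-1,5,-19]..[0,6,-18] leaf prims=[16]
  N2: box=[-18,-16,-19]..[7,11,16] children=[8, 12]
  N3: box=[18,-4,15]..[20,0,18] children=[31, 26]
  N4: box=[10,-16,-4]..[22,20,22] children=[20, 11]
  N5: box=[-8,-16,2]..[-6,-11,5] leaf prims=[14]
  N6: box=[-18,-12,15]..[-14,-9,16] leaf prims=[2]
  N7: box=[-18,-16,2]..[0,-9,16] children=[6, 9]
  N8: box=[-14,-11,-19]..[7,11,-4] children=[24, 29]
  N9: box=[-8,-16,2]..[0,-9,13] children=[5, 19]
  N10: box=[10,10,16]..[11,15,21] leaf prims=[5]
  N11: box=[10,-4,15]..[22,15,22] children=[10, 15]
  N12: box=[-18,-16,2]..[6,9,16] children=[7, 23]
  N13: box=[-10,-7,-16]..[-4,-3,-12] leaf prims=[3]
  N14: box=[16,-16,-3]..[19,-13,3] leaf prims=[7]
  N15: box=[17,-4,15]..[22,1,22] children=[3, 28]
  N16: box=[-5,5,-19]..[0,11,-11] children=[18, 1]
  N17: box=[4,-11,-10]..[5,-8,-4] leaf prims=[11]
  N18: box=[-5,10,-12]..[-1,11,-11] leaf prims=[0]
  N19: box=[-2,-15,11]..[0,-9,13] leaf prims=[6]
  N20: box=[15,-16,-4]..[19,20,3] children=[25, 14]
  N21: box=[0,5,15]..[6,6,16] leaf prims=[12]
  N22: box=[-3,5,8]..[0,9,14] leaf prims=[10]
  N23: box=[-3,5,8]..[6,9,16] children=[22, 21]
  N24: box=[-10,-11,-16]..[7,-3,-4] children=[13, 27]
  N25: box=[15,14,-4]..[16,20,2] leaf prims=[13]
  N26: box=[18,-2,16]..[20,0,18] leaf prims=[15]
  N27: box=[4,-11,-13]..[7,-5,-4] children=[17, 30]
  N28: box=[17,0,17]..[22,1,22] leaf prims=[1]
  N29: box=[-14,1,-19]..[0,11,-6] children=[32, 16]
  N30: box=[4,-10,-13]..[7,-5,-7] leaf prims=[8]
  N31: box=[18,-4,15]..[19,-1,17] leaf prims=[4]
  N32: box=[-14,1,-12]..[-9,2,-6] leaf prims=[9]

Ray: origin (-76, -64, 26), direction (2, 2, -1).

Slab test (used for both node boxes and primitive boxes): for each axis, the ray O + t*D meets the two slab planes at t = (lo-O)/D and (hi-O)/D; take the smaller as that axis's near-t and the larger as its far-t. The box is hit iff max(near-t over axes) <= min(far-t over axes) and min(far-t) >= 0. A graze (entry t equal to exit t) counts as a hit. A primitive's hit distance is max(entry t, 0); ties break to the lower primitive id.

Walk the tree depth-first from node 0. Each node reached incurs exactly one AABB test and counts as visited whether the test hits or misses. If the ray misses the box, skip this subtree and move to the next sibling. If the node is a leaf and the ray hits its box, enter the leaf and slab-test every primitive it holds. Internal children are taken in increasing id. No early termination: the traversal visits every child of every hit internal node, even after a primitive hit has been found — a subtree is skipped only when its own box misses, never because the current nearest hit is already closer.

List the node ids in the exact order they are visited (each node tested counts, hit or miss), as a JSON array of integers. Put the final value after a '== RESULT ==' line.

Traverse from the root:
N0 x:[29,49] y:[24,42] z:[4,45] -> hit [29,42], descend [2, 4]
  N2 x:[29,83/2] y:[24,75/2] z:[10,45] -> hit [29,75/2], descend [8, 12]
    N8 x:[31,83/2] y:[53/2,75/2] z:[30,45] -> hit [31,75/2], descend [24, 29]
      N24 x:[33,83/2] y:[53/2,61/2] z:[30,42] -> miss, prune
      N29 x:[31,38] y:[65/2,75/2] z:[32,45] -> hit [65/2,75/2], descend [16, 32]
        N16 x:[71/2,38] y:[69/2,75/2] z:[37,45] -> hit [37,75/2], descend [1, 18]
          N1 x:[75/2,38] y:[69/2,35] z:[44,45] -> miss, prune
          N18 x:[71/2,75/2] y:[37,75/2] z:[37,38] -> hit [37,75/2] leaf, test {P0@t=37}
        N32 x:[31,67/2] y:[65/2,33] z:[32,38] -> hit [65/2,33] leaf, test {P9@t=65/2}
    N12 x:[29,41] y:[24,73/2] z:[10,24] -> miss, prune
  N4 x:[43,49] y:[24,42] z:[4,30] -> miss, prune

order=[0, 2, 8, 24, 29, 16, 1, 18, 32, 12, 4]  |boxes|=11  |leaves|=2  hit=P9

== RESULT ==
[0, 2, 8, 24, 29, 16, 1, 18, 32, 12, 4]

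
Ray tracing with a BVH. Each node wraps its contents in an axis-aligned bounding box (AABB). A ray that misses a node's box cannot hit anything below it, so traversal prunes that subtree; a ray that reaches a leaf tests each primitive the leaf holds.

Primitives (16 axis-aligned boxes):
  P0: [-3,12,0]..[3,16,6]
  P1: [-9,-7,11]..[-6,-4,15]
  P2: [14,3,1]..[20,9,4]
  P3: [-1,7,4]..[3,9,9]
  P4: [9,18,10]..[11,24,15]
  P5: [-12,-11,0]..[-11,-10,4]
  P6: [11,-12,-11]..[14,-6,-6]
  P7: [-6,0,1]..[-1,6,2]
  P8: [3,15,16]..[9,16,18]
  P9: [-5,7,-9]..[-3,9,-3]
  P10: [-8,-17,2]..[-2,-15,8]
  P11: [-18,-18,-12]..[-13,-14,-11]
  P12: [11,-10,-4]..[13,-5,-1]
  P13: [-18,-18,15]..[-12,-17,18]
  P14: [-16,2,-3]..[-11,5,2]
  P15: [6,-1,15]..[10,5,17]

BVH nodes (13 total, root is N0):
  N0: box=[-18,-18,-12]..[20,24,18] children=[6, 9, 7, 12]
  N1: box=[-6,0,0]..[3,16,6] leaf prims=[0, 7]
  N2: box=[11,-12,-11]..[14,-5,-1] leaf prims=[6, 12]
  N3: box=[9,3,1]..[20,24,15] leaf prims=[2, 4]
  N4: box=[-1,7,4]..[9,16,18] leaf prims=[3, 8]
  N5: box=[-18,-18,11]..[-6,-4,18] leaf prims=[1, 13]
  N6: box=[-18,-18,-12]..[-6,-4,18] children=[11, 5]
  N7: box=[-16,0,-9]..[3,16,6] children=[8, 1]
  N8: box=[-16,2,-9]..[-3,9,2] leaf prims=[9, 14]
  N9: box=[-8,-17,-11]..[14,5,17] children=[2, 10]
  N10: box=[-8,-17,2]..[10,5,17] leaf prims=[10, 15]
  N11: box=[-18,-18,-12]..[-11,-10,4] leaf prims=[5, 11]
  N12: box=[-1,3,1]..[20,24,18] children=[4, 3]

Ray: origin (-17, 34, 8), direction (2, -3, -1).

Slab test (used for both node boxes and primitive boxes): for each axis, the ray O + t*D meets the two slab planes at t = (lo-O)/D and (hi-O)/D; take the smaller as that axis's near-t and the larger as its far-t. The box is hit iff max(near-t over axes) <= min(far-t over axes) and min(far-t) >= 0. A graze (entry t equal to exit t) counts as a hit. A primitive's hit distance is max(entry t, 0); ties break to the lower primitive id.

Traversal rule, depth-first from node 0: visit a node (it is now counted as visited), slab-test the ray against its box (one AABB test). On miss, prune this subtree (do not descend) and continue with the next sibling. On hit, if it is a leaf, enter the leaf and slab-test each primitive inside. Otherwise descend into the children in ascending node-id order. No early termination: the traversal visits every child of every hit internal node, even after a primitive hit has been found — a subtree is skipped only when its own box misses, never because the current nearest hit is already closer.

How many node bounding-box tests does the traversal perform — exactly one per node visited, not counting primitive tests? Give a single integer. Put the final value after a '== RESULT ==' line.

Traverse from the root:
N0 x:[-1/2,37/2] y:[10/3,52/3] z:[-10,20] -> hit [10/3,52/3], descend [6, 7, 9, 12]
  N6 x:[-1/2,11/2] y:[38/3,52/3] z:[-10,20] -> miss, prune
  N7 x:[1/2,10] y:[6,34/3] z:[2,17] -> hit [6,10], descend [1, 8]
    N1 x:[11/2,10] y:[6,34/3] z:[2,8] -> hit [6,8] leaf, test {P0@t=7, P7(miss)}
    N8 x:[1/2,7] y:[25/3,32/3] z:[6,17] -> miss, prune
  N9 x:[9/2,31/2] y:[29/3,17] z:[-9,19] -> hit [29/3,31/2], descend [2, 10]
    N2 x:[14,31/2] y:[13,46/3] z:[9,19] -> hit [14,46/3] leaf, test {P6@t=14, P12(miss)}
    N10 x:[9/2,27/2] y:[29/3,17] z:[-9,6] -> miss, prune
  N12 x:[8,37/2] y:[10/3,31/3] z:[-10,7] -> miss, prune

Summary -> nodes [0, 6, 7, 1, 8, 9, 2, 10, 12]; box-tests=9; leaf-entries=2; first=P0

== RESULT ==
9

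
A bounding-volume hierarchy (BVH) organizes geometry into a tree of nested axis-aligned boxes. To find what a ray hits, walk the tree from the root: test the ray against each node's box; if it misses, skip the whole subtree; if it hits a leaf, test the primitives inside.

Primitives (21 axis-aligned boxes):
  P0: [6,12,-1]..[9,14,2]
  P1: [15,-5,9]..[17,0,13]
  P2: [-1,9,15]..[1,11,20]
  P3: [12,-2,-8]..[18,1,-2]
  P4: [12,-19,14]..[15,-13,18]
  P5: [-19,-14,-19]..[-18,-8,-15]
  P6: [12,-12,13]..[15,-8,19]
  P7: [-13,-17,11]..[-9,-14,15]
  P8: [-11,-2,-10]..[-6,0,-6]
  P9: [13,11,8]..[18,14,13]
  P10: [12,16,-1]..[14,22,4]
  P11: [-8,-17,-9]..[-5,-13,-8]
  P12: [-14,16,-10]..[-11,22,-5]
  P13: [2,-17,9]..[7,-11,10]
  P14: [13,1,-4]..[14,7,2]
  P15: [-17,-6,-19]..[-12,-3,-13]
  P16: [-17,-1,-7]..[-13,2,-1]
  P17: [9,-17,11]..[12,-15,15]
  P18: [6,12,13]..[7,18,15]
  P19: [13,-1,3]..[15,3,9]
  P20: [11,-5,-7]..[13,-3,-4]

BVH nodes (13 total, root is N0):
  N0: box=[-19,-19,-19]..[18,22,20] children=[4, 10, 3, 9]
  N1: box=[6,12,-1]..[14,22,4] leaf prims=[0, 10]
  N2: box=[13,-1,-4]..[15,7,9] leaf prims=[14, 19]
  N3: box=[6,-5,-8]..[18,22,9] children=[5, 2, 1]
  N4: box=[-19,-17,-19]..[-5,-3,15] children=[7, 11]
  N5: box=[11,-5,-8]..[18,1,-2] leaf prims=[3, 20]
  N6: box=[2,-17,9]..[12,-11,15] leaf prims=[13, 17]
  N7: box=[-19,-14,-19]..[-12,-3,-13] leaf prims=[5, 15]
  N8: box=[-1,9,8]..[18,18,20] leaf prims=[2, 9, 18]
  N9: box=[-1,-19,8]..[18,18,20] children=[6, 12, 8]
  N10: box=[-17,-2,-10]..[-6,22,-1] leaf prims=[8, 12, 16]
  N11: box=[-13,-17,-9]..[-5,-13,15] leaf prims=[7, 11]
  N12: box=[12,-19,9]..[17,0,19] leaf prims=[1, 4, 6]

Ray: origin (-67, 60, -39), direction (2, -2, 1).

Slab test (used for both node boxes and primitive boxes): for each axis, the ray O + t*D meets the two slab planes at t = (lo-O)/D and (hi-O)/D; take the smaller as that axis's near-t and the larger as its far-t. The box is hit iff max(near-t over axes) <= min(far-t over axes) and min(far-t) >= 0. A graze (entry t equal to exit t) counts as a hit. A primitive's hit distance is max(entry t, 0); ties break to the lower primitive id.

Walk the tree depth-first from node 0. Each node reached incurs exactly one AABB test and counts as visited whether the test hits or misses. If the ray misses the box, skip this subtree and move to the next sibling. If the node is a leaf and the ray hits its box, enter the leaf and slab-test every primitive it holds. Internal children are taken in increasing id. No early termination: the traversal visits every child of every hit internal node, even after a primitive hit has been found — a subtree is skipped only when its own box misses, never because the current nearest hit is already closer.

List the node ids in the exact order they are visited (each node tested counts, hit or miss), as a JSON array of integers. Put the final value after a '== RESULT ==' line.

Traverse from the root:
N0 x:[24,85/2] y:[19,79/2] z:[20,59] -> hit [24,79/2], descend [3, 4, 9, 10]
  N3 x:[73/2,85/2] y:[19,65/2] z:[31,48] -> miss, prune
  N4 x:[24,31] y:[63/2,77/2] z:[20,54] -> miss, prune
  N9 x:[33,85/2] y:[21,79/2] z:[47,59] -> miss, prune
  N10 x:[25,61/2] y:[19,31] z:[29,38] -> hit [29,61/2] leaf, test {P8@t=30, P12(miss), P16(miss)}

order=[0, 3, 4, 9, 10]  |boxes|=5  |leaves|=1  hit=P8

== RESULT ==
[0, 3, 4, 9, 10]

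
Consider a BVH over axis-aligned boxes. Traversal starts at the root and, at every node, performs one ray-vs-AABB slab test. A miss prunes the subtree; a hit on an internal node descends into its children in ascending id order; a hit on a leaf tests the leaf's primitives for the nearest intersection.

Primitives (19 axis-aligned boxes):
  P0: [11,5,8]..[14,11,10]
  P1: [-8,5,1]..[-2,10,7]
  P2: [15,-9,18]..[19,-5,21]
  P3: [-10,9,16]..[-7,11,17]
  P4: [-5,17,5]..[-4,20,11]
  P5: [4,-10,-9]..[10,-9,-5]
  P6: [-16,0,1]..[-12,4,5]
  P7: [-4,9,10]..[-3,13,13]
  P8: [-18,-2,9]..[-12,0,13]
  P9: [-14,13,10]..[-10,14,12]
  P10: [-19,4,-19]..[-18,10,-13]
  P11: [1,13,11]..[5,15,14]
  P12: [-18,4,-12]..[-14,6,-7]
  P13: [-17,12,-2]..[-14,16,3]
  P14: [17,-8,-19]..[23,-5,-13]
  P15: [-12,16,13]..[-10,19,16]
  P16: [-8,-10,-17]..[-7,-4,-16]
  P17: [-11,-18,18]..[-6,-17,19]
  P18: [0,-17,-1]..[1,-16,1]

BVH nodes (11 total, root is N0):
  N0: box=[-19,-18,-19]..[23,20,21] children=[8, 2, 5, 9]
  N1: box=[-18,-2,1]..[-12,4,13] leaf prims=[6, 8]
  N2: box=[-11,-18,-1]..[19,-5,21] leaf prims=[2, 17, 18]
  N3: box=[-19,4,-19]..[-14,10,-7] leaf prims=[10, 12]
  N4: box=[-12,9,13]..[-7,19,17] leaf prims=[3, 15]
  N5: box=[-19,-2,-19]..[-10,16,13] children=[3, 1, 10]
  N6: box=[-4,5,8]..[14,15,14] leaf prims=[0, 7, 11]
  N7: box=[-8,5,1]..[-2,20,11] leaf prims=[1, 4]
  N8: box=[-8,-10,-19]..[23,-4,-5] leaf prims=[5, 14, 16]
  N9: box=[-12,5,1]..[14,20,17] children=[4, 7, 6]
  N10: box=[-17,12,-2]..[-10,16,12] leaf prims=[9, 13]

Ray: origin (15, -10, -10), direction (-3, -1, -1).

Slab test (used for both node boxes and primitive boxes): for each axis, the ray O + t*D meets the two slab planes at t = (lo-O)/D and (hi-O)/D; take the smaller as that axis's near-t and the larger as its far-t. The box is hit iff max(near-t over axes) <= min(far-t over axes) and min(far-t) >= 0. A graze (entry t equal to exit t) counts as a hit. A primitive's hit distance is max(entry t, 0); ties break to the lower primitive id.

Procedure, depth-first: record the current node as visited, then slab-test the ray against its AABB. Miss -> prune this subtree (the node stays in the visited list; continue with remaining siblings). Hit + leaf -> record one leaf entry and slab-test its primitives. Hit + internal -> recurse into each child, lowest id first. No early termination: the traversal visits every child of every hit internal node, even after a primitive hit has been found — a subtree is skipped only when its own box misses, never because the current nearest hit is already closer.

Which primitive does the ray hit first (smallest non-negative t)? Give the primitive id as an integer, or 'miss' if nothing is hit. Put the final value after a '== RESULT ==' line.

Traverse from the root:
N0 x:[-8/3,34/3] y:[-30,8] z:[-31,9] -> hit [-8/3,8], descend [2, 5, 8, 9]
  N2 x:[-4/3,26/3] y:[-5,8] z:[-31,-9] -> miss, prune
  N5 x:[25/3,34/3] y:[-26,-8] z:[-23,9] -> miss, prune
  N8 x:[-8/3,23/3] y:[-6,0] z:[-5,9] -> hit [-8/3,0] leaf, test {P5(miss), P14(miss), P16(miss)}
  N9 x:[1/3,9] y:[-30,-15] z:[-27,-11] -> miss, prune

Visited [0, 2, 5, 8, 9]. Tests: 5 box, 1 leaf. Nearest: miss.

== RESULT ==
miss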